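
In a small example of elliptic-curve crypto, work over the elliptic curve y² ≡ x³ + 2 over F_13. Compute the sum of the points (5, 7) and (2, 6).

(9, 9)

(5, 7) + (2, 6). λ = (6 - 7)/(2 - 5) ≡ 12/10 mod 13. 10⁻¹ ≡ 4 (mod 13), so λ ≡ 9.
  x = λ² - 5 - 2 = 81 - 7 ≡ 9; y = λ·(5 - 9) - 7 ≡ 9. → (9, 9)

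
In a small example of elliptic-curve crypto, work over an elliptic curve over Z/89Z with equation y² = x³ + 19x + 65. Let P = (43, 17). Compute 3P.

Repeated addition: build up to 3P.
2P: tangent at (43, 17): λ = (3·43² + 19)/(2·17) ≡ 48/34. 34⁻¹ ≡ 55 (mod 89) since 34·55 = 1870 ≡ 1, so λ ≡ 48·55 ≡ 59.
  x = λ² - 43 - 43 = 3481 - 86 ≡ 13; y = λ·(43 - 13) - 17 ≡ 62. → (13, 62)
3P: (13, 62) + (43, 17). λ = (17 - 62)/(43 - 13) ≡ 44/30 mod 89. 30⁻¹ ≡ 3 (mod 89), so λ ≡ 43.
  x = λ² - 13 - 43 = 1849 - 56 ≡ 13; y = λ·(13 - 13) - 62 ≡ 27. → (13, 27)

(13, 27)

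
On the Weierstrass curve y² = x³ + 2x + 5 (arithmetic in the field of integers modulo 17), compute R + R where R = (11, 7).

(4, 14)

tangent at (11, 7): λ = (3·11² + 2)/(2·7) ≡ 8/14. 14⁻¹ ≡ 11 (mod 17), so λ ≡ 8·11 ≡ 3.
  x = λ² - 11 - 11 = 9 - 22 ≡ 4; y = λ·(11 - 4) - 7 ≡ 14. → (4, 14)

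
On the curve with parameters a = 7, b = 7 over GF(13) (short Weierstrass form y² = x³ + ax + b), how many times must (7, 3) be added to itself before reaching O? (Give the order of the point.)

11

2P: tangent at (7, 3): λ = (3·7² + 7)/(2·3) ≡ 11/6. 6⁻¹ ≡ 11 (mod 13), so λ ≡ 11·11 ≡ 4.
  x = λ² - 7 - 7 = 16 - 14 ≡ 2; y = λ·(7 - 2) - 3 ≡ 4. → (2, 4)
3P: (2, 4) + (7, 3). λ = (3 - 4)/(7 - 2) ≡ 12/5 mod 13. 5⁻¹ ≡ 8 (mod 13) since 5·8 = 40 ≡ 1, so λ ≡ 5.
  x = λ² - 2 - 7 = 25 - 9 ≡ 3; y = λ·(2 - 3) - 4 ≡ 4. → (3, 4)
4P: (3, 4) + (7, 3). λ = (3 - 4)/(7 - 3) ≡ 12/4 mod 13. 4⁻¹ ≡ 10 (mod 13), so λ ≡ 3.
  x = λ² - 3 - 7 = 9 - 10 ≡ 12; y = λ·(3 - 12) - 4 ≡ 8. → (12, 8)
5P: (12, 8) + (7, 3). λ = (3 - 8)/(7 - 12) ≡ 8/8 mod 13. 8⁻¹ ≡ 5 (mod 13), so λ ≡ 1.
  x = λ² - 12 - 7 = 1 - 19 ≡ 8; y = λ·(12 - 8) - 8 ≡ 9. → (8, 9)
6P: (8, 9) + (7, 3). λ = (3 - 9)/(7 - 8) ≡ 7/12 mod 13. 12⁻¹ ≡ 12 (mod 13) since 12·12 = 144 ≡ 1, so λ ≡ 6.
  x = λ² - 8 - 7 = 36 - 15 ≡ 8; y = λ·(8 - 8) - 9 ≡ 4. → (8, 4)
7P: (8, 4) + (7, 3). λ = (3 - 4)/(7 - 8) ≡ 12/12 mod 13. 12⁻¹ ≡ 12 (mod 13) since 12·12 = 144 ≡ 1, so λ ≡ 1.
  x = λ² - 8 - 7 = 1 - 15 ≡ 12; y = λ·(8 - 12) - 4 ≡ 5. → (12, 5)
8P: (12, 5) + (7, 3). λ = (3 - 5)/(7 - 12) ≡ 11/8 mod 13. 8⁻¹ ≡ 5 (mod 13) since 8·5 = 40 ≡ 1, so λ ≡ 3.
  x = λ² - 12 - 7 = 9 - 19 ≡ 3; y = λ·(12 - 3) - 5 ≡ 9. → (3, 9)
9P: (3, 9) + (7, 3). λ = (3 - 9)/(7 - 3) ≡ 7/4 mod 13. 4⁻¹ ≡ 10 (mod 13) since 4·10 = 40 ≡ 1, so λ ≡ 5.
  x = λ² - 3 - 7 = 25 - 10 ≡ 2; y = λ·(3 - 2) - 9 ≡ 9. → (2, 9)
10P: (2, 9) + (7, 3). λ = (3 - 9)/(7 - 2) ≡ 7/5 mod 13. 5⁻¹ ≡ 8 (mod 13), so λ ≡ 4.
  x = λ² - 2 - 7 = 16 - 9 ≡ 7; y = λ·(2 - 7) - 9 ≡ 10. → (7, 10)
11P: (7, 10) + (7, 3): same x and y₁ ≡ -y₂, so the sum is O.
11P = O, so the order is 11.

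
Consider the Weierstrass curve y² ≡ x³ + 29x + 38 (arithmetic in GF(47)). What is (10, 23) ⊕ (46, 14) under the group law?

(10, 23) + (46, 14). λ = (14 - 23)/(46 - 10) ≡ 38/36 mod 47. 36⁻¹ ≡ 17 (mod 47), so λ ≡ 35.
  x = λ² - 10 - 46 = 1225 - 56 ≡ 41; y = λ·(10 - 41) - 23 ≡ 20. → (41, 20)

(41, 20)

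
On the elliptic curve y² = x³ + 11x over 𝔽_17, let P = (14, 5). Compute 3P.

(3, 3)

Repeated addition: build up to 3P.
2P: tangent at (14, 5): λ = (3·14² + 11)/(2·5) ≡ 4/10. 10⁻¹ ≡ 12 (mod 17), so λ ≡ 4·12 ≡ 14.
  x = λ² - 14 - 14 = 196 - 28 ≡ 15; y = λ·(14 - 15) - 5 ≡ 15. → (15, 15)
3P: (15, 15) + (14, 5). λ = (5 - 15)/(14 - 15) ≡ 7/16 mod 17. 16⁻¹ ≡ 16 (mod 17) since 16·16 = 256 ≡ 1, so λ ≡ 10.
  x = λ² - 15 - 14 = 100 - 29 ≡ 3; y = λ·(15 - 3) - 15 ≡ 3. → (3, 3)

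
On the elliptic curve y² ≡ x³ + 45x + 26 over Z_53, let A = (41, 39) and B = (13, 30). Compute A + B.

(35, 50)

(41, 39) + (13, 30). λ = (30 - 39)/(13 - 41) ≡ 44/25 mod 53. 25⁻¹ ≡ 17 (mod 53), so λ ≡ 6.
  x = λ² - 41 - 13 = 36 - 54 ≡ 35; y = λ·(41 - 35) - 39 ≡ 50. → (35, 50)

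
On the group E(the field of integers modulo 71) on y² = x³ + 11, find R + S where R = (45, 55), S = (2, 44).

(17, 5)

(45, 55) + (2, 44). λ = (44 - 55)/(2 - 45) ≡ 60/28 mod 71. 28⁻¹ ≡ 33 (mod 71) since 28·33 = 924 ≡ 1, so λ ≡ 63.
  x = λ² - 45 - 2 = 3969 - 47 ≡ 17; y = λ·(45 - 17) - 55 ≡ 5. → (17, 5)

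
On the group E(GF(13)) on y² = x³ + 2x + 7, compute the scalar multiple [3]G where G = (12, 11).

Repeated addition: build up to 3G.
2G: tangent at (12, 11): λ = (3·12² + 2)/(2·11) ≡ 5/9. 9⁻¹ ≡ 3 (mod 13) since 9·3 = 27 ≡ 1, so λ ≡ 5·3 ≡ 2.
  x = λ² - 12 - 12 = 4 - 24 ≡ 6; y = λ·(12 - 6) - 11 ≡ 1. → (6, 1)
3G: (6, 1) + (12, 11). λ = (11 - 1)/(12 - 6) ≡ 10/6 mod 13. 6⁻¹ ≡ 11 (mod 13), so λ ≡ 6.
  x = λ² - 6 - 12 = 36 - 18 ≡ 5; y = λ·(6 - 5) - 1 ≡ 5. → (5, 5)

(5, 5)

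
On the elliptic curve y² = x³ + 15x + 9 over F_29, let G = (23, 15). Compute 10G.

Double-and-add on 10 = (1010)₂. Start with G = (23, 15) for the leading 1-bit.
double: tangent at (23, 15): λ = (3·23² + 15)/(2·15) ≡ 7/1. 1⁻¹ ≡ 1 (mod 29), so λ ≡ 7·1 ≡ 7.
  x = λ² - 23 - 23 = 49 - 46 ≡ 3; y = λ·(23 - 3) - 15 ≡ 9. → (3, 9)
double: tangent at (3, 9): λ = (3·3² + 15)/(2·9) ≡ 13/18. 18⁻¹ ≡ 21 (mod 29) since 18·21 = 378 ≡ 1, so λ ≡ 13·21 ≡ 12.
  x = λ² - 3 - 3 = 144 - 6 ≡ 22; y = λ·(3 - 22) - 9 ≡ 24. → (22, 24)
add G: (22, 24) + (23, 15). λ = (15 - 24)/(23 - 22) ≡ 20/1 mod 29. 1⁻¹ ≡ 1 (mod 29), so λ ≡ 20.
  x = λ² - 22 - 23 = 400 - 45 ≡ 7; y = λ·(22 - 7) - 24 ≡ 15. → (7, 15)
double: tangent at (7, 15): λ = (3·7² + 15)/(2·15) ≡ 17/1. 1⁻¹ ≡ 1 (mod 29), so λ ≡ 17·1 ≡ 17.
  x = λ² - 7 - 7 = 289 - 14 ≡ 14; y = λ·(7 - 14) - 15 ≡ 11. → (14, 11)

(14, 11)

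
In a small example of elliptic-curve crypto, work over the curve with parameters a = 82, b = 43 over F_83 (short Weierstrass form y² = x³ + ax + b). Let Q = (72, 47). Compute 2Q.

(2, 76)

tangent at (72, 47): λ = (3·72² + 82)/(2·47) ≡ 30/11. 11⁻¹ ≡ 68 (mod 83), so λ ≡ 30·68 ≡ 48.
  x = λ² - 72 - 72 = 2304 - 144 ≡ 2; y = λ·(72 - 2) - 47 ≡ 76. → (2, 76)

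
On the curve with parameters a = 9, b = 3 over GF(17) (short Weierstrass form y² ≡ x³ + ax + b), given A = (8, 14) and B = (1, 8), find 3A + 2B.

(4, 1)

First 3A:
Repeated addition: build up to 3A.
2A: tangent at (8, 14): λ = (3·8² + 9)/(2·14) ≡ 14/11. 11⁻¹ ≡ 14 (mod 17) since 11·14 = 154 ≡ 1, so λ ≡ 14·14 ≡ 9.
  x = λ² - 8 - 8 = 81 - 16 ≡ 14; y = λ·(8 - 14) - 14 ≡ 0. → (14, 0)
3A: (14, 0) + (8, 14). λ = (14 - 0)/(8 - 14) ≡ 14/11 mod 17. 11⁻¹ ≡ 14 (mod 17), so λ ≡ 9.
  x = λ² - 14 - 8 = 81 - 22 ≡ 8; y = λ·(14 - 8) - 0 ≡ 3. → (8, 3)
3A = (8, 3).
Next 2B:
Repeated addition: build up to 2B.
2B: tangent at (1, 8): λ = (3·1² + 9)/(2·8) ≡ 12/16. 16⁻¹ ≡ 16 (mod 17), so λ ≡ 12·16 ≡ 5.
  x = λ² - 1 - 1 = 25 - 2 ≡ 6; y = λ·(1 - 6) - 8 ≡ 1. → (6, 1)
2B = (6, 1).
Finally 3A + 2B:
(8, 3) + (6, 1). λ = (1 - 3)/(6 - 8) ≡ 15/15 mod 17. 15⁻¹ ≡ 8 (mod 17) since 15·8 = 120 ≡ 1, so λ ≡ 1.
  x = λ² - 8 - 6 = 1 - 14 ≡ 4; y = λ·(8 - 4) - 3 ≡ 1. → (4, 1)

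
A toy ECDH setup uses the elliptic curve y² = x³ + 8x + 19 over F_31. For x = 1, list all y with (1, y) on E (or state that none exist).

x³ + 8x + 19 = 28 ≡ 28 (mod 31).
Square roots of 28 mod 31: 11 and 20 (since 11² = 121 ≡ 28).

11, 20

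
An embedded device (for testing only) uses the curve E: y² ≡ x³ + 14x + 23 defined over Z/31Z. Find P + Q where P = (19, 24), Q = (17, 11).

(19, 24) + (17, 11). λ = (11 - 24)/(17 - 19) ≡ 18/29 mod 31. 29⁻¹ ≡ 15 (mod 31), so λ ≡ 22.
  x = λ² - 19 - 17 = 484 - 36 ≡ 14; y = λ·(19 - 14) - 24 ≡ 24. → (14, 24)

(14, 24)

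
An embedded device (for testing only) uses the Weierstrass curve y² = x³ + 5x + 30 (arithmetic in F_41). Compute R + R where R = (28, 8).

tangent at (28, 8): λ = (3·28² + 5)/(2·8) ≡ 20/16. 16⁻¹ ≡ 18 (mod 41) since 16·18 = 288 ≡ 1, so λ ≡ 20·18 ≡ 32.
  x = λ² - 28 - 28 = 1024 - 56 ≡ 25; y = λ·(28 - 25) - 8 ≡ 6. → (25, 6)

(25, 6)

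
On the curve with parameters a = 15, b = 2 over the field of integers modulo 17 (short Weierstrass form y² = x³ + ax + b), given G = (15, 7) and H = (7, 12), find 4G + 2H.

(11, 11)

First 4G:
Double-and-add on 4 = (100)₂. Start with G = (15, 7) for the leading 1-bit.
double: tangent at (15, 7): λ = (3·15² + 15)/(2·7) ≡ 10/14. 14⁻¹ ≡ 11 (mod 17) since 14·11 = 154 ≡ 1, so λ ≡ 10·11 ≡ 8.
  x = λ² - 15 - 15 = 64 - 30 ≡ 0; y = λ·(15 - 0) - 7 ≡ 11. → (0, 11)
double: tangent at (0, 11): λ = (3·0² + 15)/(2·11) ≡ 15/5. 5⁻¹ ≡ 7 (mod 17), so λ ≡ 15·7 ≡ 3.
  x = λ² - 0 - 0 = 9 - 0 ≡ 9; y = λ·(0 - 9) - 11 ≡ 13. → (9, 13)
4G = (9, 13).
Next 2H:
Repeated addition: build up to 2H.
2H: tangent at (7, 12): λ = (3·7² + 15)/(2·12) ≡ 9/7. 7⁻¹ ≡ 5 (mod 17) since 7·5 = 35 ≡ 1, so λ ≡ 9·5 ≡ 11.
  x = λ² - 7 - 7 = 121 - 14 ≡ 5; y = λ·(7 - 5) - 12 ≡ 10. → (5, 10)
2H = (5, 10).
Finally 4G + 2H:
(9, 13) + (5, 10). λ = (10 - 13)/(5 - 9) ≡ 14/13 mod 17. 13⁻¹ ≡ 4 (mod 17), so λ ≡ 5.
  x = λ² - 9 - 5 = 25 - 14 ≡ 11; y = λ·(9 - 11) - 13 ≡ 11. → (11, 11)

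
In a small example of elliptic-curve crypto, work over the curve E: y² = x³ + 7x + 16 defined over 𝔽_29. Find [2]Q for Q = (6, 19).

(12, 1)

tangent at (6, 19): λ = (3·6² + 7)/(2·19) ≡ 28/9. 9⁻¹ ≡ 13 (mod 29), so λ ≡ 28·13 ≡ 16.
  x = λ² - 6 - 6 = 256 - 12 ≡ 12; y = λ·(6 - 12) - 19 ≡ 1. → (12, 1)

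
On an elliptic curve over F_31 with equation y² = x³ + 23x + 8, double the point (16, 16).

tangent at (16, 16): λ = (3·16² + 23)/(2·16) ≡ 16/1. 1⁻¹ ≡ 1 (mod 31), so λ ≡ 16·1 ≡ 16.
  x = λ² - 16 - 16 = 256 - 32 ≡ 7; y = λ·(16 - 7) - 16 ≡ 4. → (7, 4)

(7, 4)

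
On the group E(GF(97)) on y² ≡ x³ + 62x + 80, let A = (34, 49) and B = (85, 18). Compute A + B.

(27, 0)

(34, 49) + (85, 18). λ = (18 - 49)/(85 - 34) ≡ 66/51 mod 97. 51⁻¹ ≡ 78 (mod 97), so λ ≡ 7.
  x = λ² - 34 - 85 = 49 - 119 ≡ 27; y = λ·(34 - 27) - 49 ≡ 0. → (27, 0)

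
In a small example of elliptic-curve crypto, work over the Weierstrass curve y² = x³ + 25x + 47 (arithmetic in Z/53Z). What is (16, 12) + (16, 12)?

tangent at (16, 12): λ = (3·16² + 25)/(2·12) ≡ 51/24. 24⁻¹ ≡ 42 (mod 53), so λ ≡ 51·42 ≡ 22.
  x = λ² - 16 - 16 = 484 - 32 ≡ 28; y = λ·(16 - 28) - 12 ≡ 42. → (28, 42)

(28, 42)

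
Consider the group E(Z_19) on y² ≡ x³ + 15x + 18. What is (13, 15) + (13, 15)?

(10, 3)

tangent at (13, 15): λ = (3·13² + 15)/(2·15) ≡ 9/11. 11⁻¹ ≡ 7 (mod 19), so λ ≡ 9·7 ≡ 6.
  x = λ² - 13 - 13 = 36 - 26 ≡ 10; y = λ·(13 - 10) - 15 ≡ 3. → (10, 3)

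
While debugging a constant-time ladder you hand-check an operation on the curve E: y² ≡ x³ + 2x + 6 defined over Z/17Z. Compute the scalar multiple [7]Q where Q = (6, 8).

Repeated addition: build up to 7Q.
2Q: tangent at (6, 8): λ = (3·6² + 2)/(2·8) ≡ 8/16. 16⁻¹ ≡ 16 (mod 17) since 16·16 = 256 ≡ 1, so λ ≡ 8·16 ≡ 9.
  x = λ² - 6 - 6 = 81 - 12 ≡ 1; y = λ·(6 - 1) - 8 ≡ 3. → (1, 3)
3Q: (1, 3) + (6, 8). λ = (8 - 3)/(6 - 1) ≡ 5/5 mod 17. 5⁻¹ ≡ 7 (mod 17) since 5·7 = 35 ≡ 1, so λ ≡ 1.
  x = λ² - 1 - 6 = 1 - 7 ≡ 11; y = λ·(1 - 11) - 3 ≡ 4. → (11, 4)
4Q: (11, 4) + (6, 8). λ = (8 - 4)/(6 - 11) ≡ 4/12 mod 17. 12⁻¹ ≡ 10 (mod 17), so λ ≡ 6.
  x = λ² - 11 - 6 = 36 - 17 ≡ 2; y = λ·(11 - 2) - 4 ≡ 16. → (2, 16)
5Q: (2, 16) + (6, 8). λ = (8 - 16)/(6 - 2) ≡ 9/4 mod 17. 4⁻¹ ≡ 13 (mod 17), so λ ≡ 15.
  x = λ² - 2 - 6 = 225 - 8 ≡ 13; y = λ·(2 - 13) - 16 ≡ 6. → (13, 6)
6Q: (13, 6) + (6, 8). λ = (8 - 6)/(6 - 13) ≡ 2/10 mod 17. 10⁻¹ ≡ 12 (mod 17) since 10·12 = 120 ≡ 1, so λ ≡ 7.
  x = λ² - 13 - 6 = 49 - 19 ≡ 13; y = λ·(13 - 13) - 6 ≡ 11. → (13, 11)
7Q: (13, 11) + (6, 8). λ = (8 - 11)/(6 - 13) ≡ 14/10 mod 17. 10⁻¹ ≡ 12 (mod 17), so λ ≡ 15.
  x = λ² - 13 - 6 = 225 - 19 ≡ 2; y = λ·(13 - 2) - 11 ≡ 1. → (2, 1)

(2, 1)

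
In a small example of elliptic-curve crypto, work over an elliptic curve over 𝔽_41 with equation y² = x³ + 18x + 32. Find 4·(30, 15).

Write Q = (30, 15).
Repeated addition: build up to 4Q.
2Q: tangent at (30, 15): λ = (3·30² + 18)/(2·15) ≡ 12/30. 30⁻¹ ≡ 26 (mod 41) since 30·26 = 780 ≡ 1, so λ ≡ 12·26 ≡ 25.
  x = λ² - 30 - 30 = 625 - 60 ≡ 32; y = λ·(30 - 32) - 15 ≡ 17. → (32, 17)
3Q: (32, 17) + (30, 15). λ = (15 - 17)/(30 - 32) ≡ 39/39 mod 41. 39⁻¹ ≡ 20 (mod 41), so λ ≡ 1.
  x = λ² - 32 - 30 = 1 - 62 ≡ 21; y = λ·(32 - 21) - 17 ≡ 35. → (21, 35)
4Q: (21, 35) + (30, 15). λ = (15 - 35)/(30 - 21) ≡ 21/9 mod 41. 9⁻¹ ≡ 32 (mod 41) since 9·32 = 288 ≡ 1, so λ ≡ 16.
  x = λ² - 21 - 30 = 256 - 51 ≡ 0; y = λ·(21 - 0) - 35 ≡ 14. → (0, 14)

(0, 14)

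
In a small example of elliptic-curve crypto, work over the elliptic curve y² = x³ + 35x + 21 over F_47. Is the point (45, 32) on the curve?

yes

y² = 32² ≡ 37; x³ + 35x + 21 = 92721 ≡ 37 (mod 47). 37 = 37.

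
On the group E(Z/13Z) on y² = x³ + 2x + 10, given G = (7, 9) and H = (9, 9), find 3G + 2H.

(9, 4)

First 3G:
Repeated addition: build up to 3G.
2G: tangent at (7, 9): λ = (3·7² + 2)/(2·9) ≡ 6/5. 5⁻¹ ≡ 8 (mod 13) since 5·8 = 40 ≡ 1, so λ ≡ 6·8 ≡ 9.
  x = λ² - 7 - 7 = 81 - 14 ≡ 2; y = λ·(7 - 2) - 9 ≡ 10. → (2, 10)
3G: (2, 10) + (7, 9). λ = (9 - 10)/(7 - 2) ≡ 12/5 mod 13. 5⁻¹ ≡ 8 (mod 13) since 5·8 = 40 ≡ 1, so λ ≡ 5.
  x = λ² - 2 - 7 = 25 - 9 ≡ 3; y = λ·(2 - 3) - 10 ≡ 11. → (3, 11)
3G = (3, 11).
Next 2H:
Repeated addition: build up to 2H.
2H: tangent at (9, 9): λ = (3·9² + 2)/(2·9) ≡ 11/5. 5⁻¹ ≡ 8 (mod 13), so λ ≡ 11·8 ≡ 10.
  x = λ² - 9 - 9 = 100 - 18 ≡ 4; y = λ·(9 - 4) - 9 ≡ 2. → (4, 2)
2H = (4, 2).
Finally 3G + 2H:
(3, 11) + (4, 2). λ = (2 - 11)/(4 - 3) ≡ 4/1 mod 13. 1⁻¹ ≡ 1 (mod 13), so λ ≡ 4.
  x = λ² - 3 - 4 = 16 - 7 ≡ 9; y = λ·(3 - 9) - 11 ≡ 4. → (9, 4)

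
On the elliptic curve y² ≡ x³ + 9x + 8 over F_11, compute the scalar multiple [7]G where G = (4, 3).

Double-and-add on 7 = (111)₂. Start with G = (4, 3) for the leading 1-bit.
double: tangent at (4, 3): λ = (3·4² + 9)/(2·3) ≡ 2/6. 6⁻¹ ≡ 2 (mod 11), so λ ≡ 2·2 ≡ 4.
  x = λ² - 4 - 4 = 16 - 8 ≡ 8; y = λ·(4 - 8) - 3 ≡ 3. → (8, 3)
add G: (8, 3) + (4, 3). λ = (3 - 3)/(4 - 8) ≡ 0/7 mod 11. 7⁻¹ ≡ 8 (mod 11), so λ ≡ 0.
  x = λ² - 8 - 4 = 0 - 12 ≡ 10; y = λ·(8 - 10) - 3 ≡ 8. → (10, 8)
double: tangent at (10, 8): λ = (3·10² + 9)/(2·8) ≡ 1/5. 5⁻¹ ≡ 9 (mod 11), so λ ≡ 1·9 ≡ 9.
  x = λ² - 10 - 10 = 81 - 20 ≡ 6; y = λ·(10 - 6) - 8 ≡ 6. → (6, 6)
add G: (6, 6) + (4, 3). λ = (3 - 6)/(4 - 6) ≡ 8/9 mod 11. 9⁻¹ ≡ 5 (mod 11), so λ ≡ 7.
  x = λ² - 6 - 4 = 49 - 10 ≡ 6; y = λ·(6 - 6) - 6 ≡ 5. → (6, 5)

(6, 5)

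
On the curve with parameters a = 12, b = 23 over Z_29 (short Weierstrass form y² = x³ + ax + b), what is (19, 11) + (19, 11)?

(21, 16)

tangent at (19, 11): λ = (3·19² + 12)/(2·11) ≡ 22/22. 22⁻¹ ≡ 4 (mod 29) since 22·4 = 88 ≡ 1, so λ ≡ 22·4 ≡ 1.
  x = λ² - 19 - 19 = 1 - 38 ≡ 21; y = λ·(19 - 21) - 11 ≡ 16. → (21, 16)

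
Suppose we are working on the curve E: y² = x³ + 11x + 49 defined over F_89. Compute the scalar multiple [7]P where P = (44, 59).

(71, 31)

Repeated addition: build up to 7P.
2P: tangent at (44, 59): λ = (3·44² + 11)/(2·59) ≡ 34/29. 29⁻¹ ≡ 43 (mod 89), so λ ≡ 34·43 ≡ 38.
  x = λ² - 44 - 44 = 1444 - 88 ≡ 21; y = λ·(44 - 21) - 59 ≡ 14. → (21, 14)
3P: (21, 14) + (44, 59). λ = (59 - 14)/(44 - 21) ≡ 45/23 mod 89. 23⁻¹ ≡ 31 (mod 89), so λ ≡ 60.
  x = λ² - 21 - 44 = 3600 - 65 ≡ 64; y = λ·(21 - 64) - 14 ≡ 76. → (64, 76)
4P: (64, 76) + (44, 59). λ = (59 - 76)/(44 - 64) ≡ 72/69 mod 89. 69⁻¹ ≡ 40 (mod 89), so λ ≡ 32.
  x = λ² - 64 - 44 = 1024 - 108 ≡ 26; y = λ·(64 - 26) - 76 ≡ 72. → (26, 72)
5P: (26, 72) + (44, 59). λ = (59 - 72)/(44 - 26) ≡ 76/18 mod 89. 18⁻¹ ≡ 5 (mod 89) since 18·5 = 90 ≡ 1, so λ ≡ 24.
  x = λ² - 26 - 44 = 576 - 70 ≡ 61; y = λ·(26 - 61) - 72 ≡ 67. → (61, 67)
6P: (61, 67) + (44, 59). λ = (59 - 67)/(44 - 61) ≡ 81/72 mod 89. 72⁻¹ ≡ 68 (mod 89), so λ ≡ 79.
  x = λ² - 61 - 44 = 6241 - 105 ≡ 84; y = λ·(61 - 84) - 67 ≡ 74. → (84, 74)
7P: (84, 74) + (44, 59). λ = (59 - 74)/(44 - 84) ≡ 74/49 mod 89. 49⁻¹ ≡ 20 (mod 89) since 49·20 = 980 ≡ 1, so λ ≡ 56.
  x = λ² - 84 - 44 = 3136 - 128 ≡ 71; y = λ·(84 - 71) - 74 ≡ 31. → (71, 31)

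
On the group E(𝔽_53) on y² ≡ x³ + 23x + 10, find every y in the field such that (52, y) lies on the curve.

x³ + 23x + 10 = 141814 ≡ 39 (mod 53).
39 is a non-residue mod 53; no y exists.

none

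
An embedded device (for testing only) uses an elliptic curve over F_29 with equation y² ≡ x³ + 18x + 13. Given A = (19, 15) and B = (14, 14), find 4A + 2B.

First 4A:
Double-and-add on 4 = (100)₂. Start with A = (19, 15) for the leading 1-bit.
double: tangent at (19, 15): λ = (3·19² + 18)/(2·15) ≡ 28/1. 1⁻¹ ≡ 1 (mod 29) since 1·1 = 1 ≡ 1, so λ ≡ 28·1 ≡ 28.
  x = λ² - 19 - 19 = 784 - 38 ≡ 21; y = λ·(19 - 21) - 15 ≡ 16. → (21, 16)
double: tangent at (21, 16): λ = (3·21² + 18)/(2·16) ≡ 7/3. 3⁻¹ ≡ 10 (mod 29) since 3·10 = 30 ≡ 1, so λ ≡ 7·10 ≡ 12.
  x = λ² - 21 - 21 = 144 - 42 ≡ 15; y = λ·(21 - 15) - 16 ≡ 27. → (15, 27)
4A = (15, 27).
Next 2B:
Repeated addition: build up to 2B.
2B: tangent at (14, 14): λ = (3·14² + 18)/(2·14) ≡ 26/28. 28⁻¹ ≡ 28 (mod 29), so λ ≡ 26·28 ≡ 3.
  x = λ² - 14 - 14 = 9 - 28 ≡ 10; y = λ·(14 - 10) - 14 ≡ 27. → (10, 27)
2B = (10, 27).
Finally 4A + 2B:
(15, 27) + (10, 27). λ = (27 - 27)/(10 - 15) ≡ 0/24 mod 29. 24⁻¹ ≡ 23 (mod 29), so λ ≡ 0.
  x = λ² - 15 - 10 = 0 - 25 ≡ 4; y = λ·(15 - 4) - 27 ≡ 2. → (4, 2)

(4, 2)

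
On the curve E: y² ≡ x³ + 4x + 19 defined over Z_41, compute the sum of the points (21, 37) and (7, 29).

(21, 37) + (7, 29). λ = (29 - 37)/(7 - 21) ≡ 33/27 mod 41. 27⁻¹ ≡ 38 (mod 41), so λ ≡ 24.
  x = λ² - 21 - 7 = 576 - 28 ≡ 15; y = λ·(21 - 15) - 37 ≡ 25. → (15, 25)

(15, 25)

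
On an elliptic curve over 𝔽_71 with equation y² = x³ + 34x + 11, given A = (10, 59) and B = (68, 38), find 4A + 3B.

First 4A:
Repeated addition: build up to 4A.
2A: tangent at (10, 59): λ = (3·10² + 34)/(2·59) ≡ 50/47. 47⁻¹ ≡ 68 (mod 71), so λ ≡ 50·68 ≡ 63.
  x = λ² - 10 - 10 = 3969 - 20 ≡ 44; y = λ·(10 - 44) - 59 ≡ 0. → (44, 0)
3A: (44, 0) + (10, 59). λ = (59 - 0)/(10 - 44) ≡ 59/37 mod 71. 37⁻¹ ≡ 48 (mod 71), so λ ≡ 63.
  x = λ² - 44 - 10 = 3969 - 54 ≡ 10; y = λ·(44 - 10) - 0 ≡ 12. → (10, 12)
4A: (10, 12) + (10, 59): same x and y₁ ≡ -y₂, so the sum is O.
4A = O.
Next 3B:
Repeated addition: build up to 3B.
2B: tangent at (68, 38): λ = (3·68² + 34)/(2·38) ≡ 61/5. 5⁻¹ ≡ 57 (mod 71), so λ ≡ 61·57 ≡ 69.
  x = λ² - 68 - 68 = 4761 - 136 ≡ 10; y = λ·(68 - 10) - 38 ≡ 59. → (10, 59)
3B: (10, 59) + (68, 38). λ = (38 - 59)/(68 - 10) ≡ 50/58 mod 71. 58⁻¹ ≡ 60 (mod 71), so λ ≡ 18.
  x = λ² - 10 - 68 = 324 - 78 ≡ 33; y = λ·(10 - 33) - 59 ≡ 24. → (33, 24)
3B = (33, 24).
Finally 4A + 3B:
O + (33, 24) = (33, 24) (identity).

(33, 24)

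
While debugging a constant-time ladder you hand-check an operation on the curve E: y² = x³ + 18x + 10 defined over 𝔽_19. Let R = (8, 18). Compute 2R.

tangent at (8, 18): λ = (3·8² + 18)/(2·18) ≡ 1/17. 17⁻¹ ≡ 9 (mod 19) since 17·9 = 153 ≡ 1, so λ ≡ 1·9 ≡ 9.
  x = λ² - 8 - 8 = 81 - 16 ≡ 8; y = λ·(8 - 8) - 18 ≡ 1. → (8, 1)

(8, 1)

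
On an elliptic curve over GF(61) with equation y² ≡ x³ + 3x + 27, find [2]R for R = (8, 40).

(4, 46)

tangent at (8, 40): λ = (3·8² + 3)/(2·40) ≡ 12/19. 19⁻¹ ≡ 45 (mod 61), so λ ≡ 12·45 ≡ 52.
  x = λ² - 8 - 8 = 2704 - 16 ≡ 4; y = λ·(8 - 4) - 40 ≡ 46. → (4, 46)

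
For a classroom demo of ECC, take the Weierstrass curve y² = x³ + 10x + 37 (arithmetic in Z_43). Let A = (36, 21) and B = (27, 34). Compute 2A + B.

First 2A:
Repeated addition: build up to 2A.
2A: tangent at (36, 21): λ = (3·36² + 10)/(2·21) ≡ 28/42. 42⁻¹ ≡ 42 (mod 43), so λ ≡ 28·42 ≡ 15.
  x = λ² - 36 - 36 = 225 - 72 ≡ 24; y = λ·(36 - 24) - 21 ≡ 30. → (24, 30)
2A = (24, 30).
Finally 2A + B:
(24, 30) + (27, 34). λ = (34 - 30)/(27 - 24) ≡ 4/3 mod 43. 3⁻¹ ≡ 29 (mod 43), so λ ≡ 30.
  x = λ² - 24 - 27 = 900 - 51 ≡ 32; y = λ·(24 - 32) - 30 ≡ 31. → (32, 31)

(32, 31)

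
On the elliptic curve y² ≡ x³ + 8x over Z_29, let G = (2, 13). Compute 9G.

Double-and-add on 9 = (1001)₂. Start with G = (2, 13) for the leading 1-bit.
double: tangent at (2, 13): λ = (3·2² + 8)/(2·13) ≡ 20/26. 26⁻¹ ≡ 19 (mod 29), so λ ≡ 20·19 ≡ 3.
  x = λ² - 2 - 2 = 9 - 4 ≡ 5; y = λ·(2 - 5) - 13 ≡ 7. → (5, 7)
double: tangent at (5, 7): λ = (3·5² + 8)/(2·7) ≡ 25/14. 14⁻¹ ≡ 27 (mod 29) since 14·27 = 378 ≡ 1, so λ ≡ 25·27 ≡ 8.
  x = λ² - 5 - 5 = 64 - 10 ≡ 25; y = λ·(5 - 25) - 7 ≡ 7. → (25, 7)
double: tangent at (25, 7): λ = (3·25² + 8)/(2·7) ≡ 27/14. 14⁻¹ ≡ 27 (mod 29) since 14·27 = 378 ≡ 1, so λ ≡ 27·27 ≡ 4.
  x = λ² - 25 - 25 = 16 - 50 ≡ 24; y = λ·(25 - 24) - 7 ≡ 26. → (24, 26)
add G: (24, 26) + (2, 13). λ = (13 - 26)/(2 - 24) ≡ 16/7 mod 29. 7⁻¹ ≡ 25 (mod 29) since 7·25 = 175 ≡ 1, so λ ≡ 23.
  x = λ² - 24 - 2 = 529 - 26 ≡ 10; y = λ·(24 - 10) - 26 ≡ 6. → (10, 6)

(10, 6)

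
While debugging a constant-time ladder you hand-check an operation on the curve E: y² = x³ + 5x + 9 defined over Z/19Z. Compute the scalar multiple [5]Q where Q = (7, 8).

Double-and-add on 5 = (101)₂. Start with Q = (7, 8) for the leading 1-bit.
double: tangent at (7, 8): λ = (3·7² + 5)/(2·8) ≡ 0/16. 16⁻¹ ≡ 6 (mod 19) since 16·6 = 96 ≡ 1, so λ ≡ 0·6 ≡ 0.
  x = λ² - 7 - 7 = 0 - 14 ≡ 5; y = λ·(7 - 5) - 8 ≡ 11. → (5, 11)
double: tangent at (5, 11): λ = (3·5² + 5)/(2·11) ≡ 4/3. 3⁻¹ ≡ 13 (mod 19) since 3·13 = 39 ≡ 1, so λ ≡ 4·13 ≡ 14.
  x = λ² - 5 - 5 = 196 - 10 ≡ 15; y = λ·(5 - 15) - 11 ≡ 1. → (15, 1)
add Q: (15, 1) + (7, 8). λ = (8 - 1)/(7 - 15) ≡ 7/11 mod 19. 11⁻¹ ≡ 7 (mod 19) since 11·7 = 77 ≡ 1, so λ ≡ 11.
  x = λ² - 15 - 7 = 121 - 22 ≡ 4; y = λ·(15 - 4) - 1 ≡ 6. → (4, 6)

(4, 6)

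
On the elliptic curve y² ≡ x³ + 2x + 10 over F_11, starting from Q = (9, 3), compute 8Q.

O

Double-and-add on 8 = (1000)₂. Start with Q = (9, 3) for the leading 1-bit.
double: tangent at (9, 3): λ = (3·9² + 2)/(2·3) ≡ 3/6. 6⁻¹ ≡ 2 (mod 11), so λ ≡ 3·2 ≡ 6.
  x = λ² - 9 - 9 = 36 - 18 ≡ 7; y = λ·(9 - 7) - 3 ≡ 9. → (7, 9)
double: tangent at (7, 9): λ = (3·7² + 2)/(2·9) ≡ 6/7. 7⁻¹ ≡ 8 (mod 11) since 7·8 = 56 ≡ 1, so λ ≡ 6·8 ≡ 4.
  x = λ² - 7 - 7 = 16 - 14 ≡ 2; y = λ·(7 - 2) - 9 ≡ 0. → (2, 0)
double: (2, 0) + (2, 0): same x and y₁ ≡ -y₂, so the sum is the point at infinity.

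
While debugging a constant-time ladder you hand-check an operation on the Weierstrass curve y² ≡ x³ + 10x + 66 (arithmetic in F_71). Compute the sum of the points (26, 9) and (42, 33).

(23, 31)

(26, 9) + (42, 33). λ = (33 - 9)/(42 - 26) ≡ 24/16 mod 71. 16⁻¹ ≡ 40 (mod 71), so λ ≡ 37.
  x = λ² - 26 - 42 = 1369 - 68 ≡ 23; y = λ·(26 - 23) - 9 ≡ 31. → (23, 31)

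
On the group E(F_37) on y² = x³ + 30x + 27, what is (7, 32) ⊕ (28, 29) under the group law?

(36, 25)

(7, 32) + (28, 29). λ = (29 - 32)/(28 - 7) ≡ 34/21 mod 37. 21⁻¹ ≡ 30 (mod 37), so λ ≡ 21.
  x = λ² - 7 - 28 = 441 - 35 ≡ 36; y = λ·(7 - 36) - 32 ≡ 25. → (36, 25)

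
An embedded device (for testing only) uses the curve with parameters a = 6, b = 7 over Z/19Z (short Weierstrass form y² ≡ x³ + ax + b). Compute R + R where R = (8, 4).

(4, 0)

tangent at (8, 4): λ = (3·8² + 6)/(2·4) ≡ 8/8. 8⁻¹ ≡ 12 (mod 19) since 8·12 = 96 ≡ 1, so λ ≡ 8·12 ≡ 1.
  x = λ² - 8 - 8 = 1 - 16 ≡ 4; y = λ·(8 - 4) - 4 ≡ 0. → (4, 0)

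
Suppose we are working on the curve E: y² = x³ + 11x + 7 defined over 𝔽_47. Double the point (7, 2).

tangent at (7, 2): λ = (3·7² + 11)/(2·2) ≡ 17/4. 4⁻¹ ≡ 12 (mod 47), so λ ≡ 17·12 ≡ 16.
  x = λ² - 7 - 7 = 256 - 14 ≡ 7; y = λ·(7 - 7) - 2 ≡ 45. → (7, 45)

(7, 45)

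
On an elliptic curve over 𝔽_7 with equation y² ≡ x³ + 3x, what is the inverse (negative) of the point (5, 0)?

-(5, 0) = (5, -0 mod 7) = (5, 0).

(5, 0)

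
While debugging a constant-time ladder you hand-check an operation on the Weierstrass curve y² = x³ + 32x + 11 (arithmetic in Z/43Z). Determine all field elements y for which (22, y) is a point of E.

21, 22

x³ + 32x + 11 = 11363 ≡ 11 (mod 43).
Square roots of 11 mod 43: 21 and 22 (since 21² = 441 ≡ 11).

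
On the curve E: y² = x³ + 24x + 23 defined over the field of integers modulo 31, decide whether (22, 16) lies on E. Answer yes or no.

yes

y² = 16² ≡ 8; x³ + 24x + 23 = 11199 ≡ 8 (mod 31). 8 = 8.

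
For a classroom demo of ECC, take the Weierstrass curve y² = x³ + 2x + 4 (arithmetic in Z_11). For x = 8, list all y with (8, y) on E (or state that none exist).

2, 9

x³ + 2x + 4 = 532 ≡ 4 (mod 11).
Square roots of 4 mod 11: 2 and 9 (since 2² = 4 ≡ 4).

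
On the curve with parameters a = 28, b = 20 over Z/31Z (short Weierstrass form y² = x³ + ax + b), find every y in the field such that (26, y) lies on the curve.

none

x³ + 28x + 20 = 18324 ≡ 3 (mod 31).
3 is a non-residue mod 31; no y exists.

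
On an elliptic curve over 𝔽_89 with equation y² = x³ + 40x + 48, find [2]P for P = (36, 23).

(81, 62)

tangent at (36, 23): λ = (3·36² + 40)/(2·23) ≡ 12/46. 46⁻¹ ≡ 60 (mod 89), so λ ≡ 12·60 ≡ 8.
  x = λ² - 36 - 36 = 64 - 72 ≡ 81; y = λ·(36 - 81) - 23 ≡ 62. → (81, 62)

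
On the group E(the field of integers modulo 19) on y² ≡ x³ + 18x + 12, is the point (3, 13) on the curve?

y² = 13² ≡ 17; x³ + 18x + 12 = 93 ≡ 17 (mod 19). 17 = 17.

yes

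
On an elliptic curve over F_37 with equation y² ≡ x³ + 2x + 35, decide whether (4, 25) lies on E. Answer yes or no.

y² = 25² ≡ 33; x³ + 2x + 35 = 107 ≡ 33 (mod 37). 33 = 33.

yes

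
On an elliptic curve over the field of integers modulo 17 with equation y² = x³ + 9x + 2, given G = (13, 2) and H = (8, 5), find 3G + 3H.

(13, 2)

First 3G:
Repeated addition: build up to 3G.
2G: tangent at (13, 2): λ = (3·13² + 9)/(2·2) ≡ 6/4. 4⁻¹ ≡ 13 (mod 17) since 4·13 = 52 ≡ 1, so λ ≡ 6·13 ≡ 10.
  x = λ² - 13 - 13 = 100 - 26 ≡ 6; y = λ·(13 - 6) - 2 ≡ 0. → (6, 0)
3G: (6, 0) + (13, 2). λ = (2 - 0)/(13 - 6) ≡ 2/7 mod 17. 7⁻¹ ≡ 5 (mod 17), so λ ≡ 10.
  x = λ² - 6 - 13 = 100 - 19 ≡ 13; y = λ·(6 - 13) - 0 ≡ 15. → (13, 15)
3G = (13, 15).
Next 3H:
Repeated addition: build up to 3H.
2H: tangent at (8, 5): λ = (3·8² + 9)/(2·5) ≡ 14/10. 10⁻¹ ≡ 12 (mod 17), so λ ≡ 14·12 ≡ 15.
  x = λ² - 8 - 8 = 225 - 16 ≡ 5; y = λ·(8 - 5) - 5 ≡ 6. → (5, 6)
3H: (5, 6) + (8, 5). λ = (5 - 6)/(8 - 5) ≡ 16/3 mod 17. 3⁻¹ ≡ 6 (mod 17) since 3·6 = 18 ≡ 1, so λ ≡ 11.
  x = λ² - 5 - 8 = 121 - 13 ≡ 6; y = λ·(5 - 6) - 6 ≡ 0. → (6, 0)
3H = (6, 0).
Finally 3G + 3H:
(13, 15) + (6, 0). λ = (0 - 15)/(6 - 13) ≡ 2/10 mod 17. 10⁻¹ ≡ 12 (mod 17), so λ ≡ 7.
  x = λ² - 13 - 6 = 49 - 19 ≡ 13; y = λ·(13 - 13) - 15 ≡ 2. → (13, 2)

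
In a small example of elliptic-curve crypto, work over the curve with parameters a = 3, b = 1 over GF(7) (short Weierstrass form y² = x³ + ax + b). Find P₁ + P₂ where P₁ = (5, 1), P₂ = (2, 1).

(0, 6)

(5, 1) + (2, 1). λ = (1 - 1)/(2 - 5) ≡ 0/4 mod 7. 4⁻¹ ≡ 2 (mod 7) since 4·2 = 8 ≡ 1, so λ ≡ 0.
  x = λ² - 5 - 2 = 0 - 7 ≡ 0; y = λ·(5 - 0) - 1 ≡ 6. → (0, 6)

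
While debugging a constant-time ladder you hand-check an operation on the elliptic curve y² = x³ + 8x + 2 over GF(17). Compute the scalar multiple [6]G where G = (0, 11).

(8, 0)

Repeated addition: build up to 6G.
2G: tangent at (0, 11): λ = (3·0² + 8)/(2·11) ≡ 8/5. 5⁻¹ ≡ 7 (mod 17), so λ ≡ 8·7 ≡ 5.
  x = λ² - 0 - 0 = 25 - 0 ≡ 8; y = λ·(0 - 8) - 11 ≡ 0. → (8, 0)
3G: (8, 0) + (0, 11). λ = (11 - 0)/(0 - 8) ≡ 11/9 mod 17. 9⁻¹ ≡ 2 (mod 17) since 9·2 = 18 ≡ 1, so λ ≡ 5.
  x = λ² - 8 - 0 = 25 - 8 ≡ 0; y = λ·(8 - 0) - 0 ≡ 6. → (0, 6)
4G: (0, 6) + (0, 11): same x and y₁ ≡ -y₂, so the sum is O.
5G: O + (0, 11) = (0, 11) (identity).
6G: tangent at (0, 11): λ = (3·0² + 8)/(2·11) ≡ 8/5. 5⁻¹ ≡ 7 (mod 17), so λ ≡ 8·7 ≡ 5.
  x = λ² - 0 - 0 = 25 - 0 ≡ 8; y = λ·(0 - 8) - 11 ≡ 0. → (8, 0)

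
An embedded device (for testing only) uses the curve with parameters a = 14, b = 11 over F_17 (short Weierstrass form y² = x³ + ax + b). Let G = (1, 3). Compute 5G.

(16, 9)

Double-and-add on 5 = (101)₂. Start with G = (1, 3) for the leading 1-bit.
double: tangent at (1, 3): λ = (3·1² + 14)/(2·3) ≡ 0/6. 6⁻¹ ≡ 3 (mod 17) since 6·3 = 18 ≡ 1, so λ ≡ 0·3 ≡ 0.
  x = λ² - 1 - 1 = 0 - 2 ≡ 15; y = λ·(1 - 15) - 3 ≡ 14. → (15, 14)
double: tangent at (15, 14): λ = (3·15² + 14)/(2·14) ≡ 9/11. 11⁻¹ ≡ 14 (mod 17), so λ ≡ 9·14 ≡ 7.
  x = λ² - 15 - 15 = 49 - 30 ≡ 2; y = λ·(15 - 2) - 14 ≡ 9. → (2, 9)
add G: (2, 9) + (1, 3). λ = (3 - 9)/(1 - 2) ≡ 11/16 mod 17. 16⁻¹ ≡ 16 (mod 17), so λ ≡ 6.
  x = λ² - 2 - 1 = 36 - 3 ≡ 16; y = λ·(2 - 16) - 9 ≡ 9. → (16, 9)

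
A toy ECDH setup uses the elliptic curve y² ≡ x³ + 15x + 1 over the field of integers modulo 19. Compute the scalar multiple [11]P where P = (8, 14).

(10, 7)

Repeated addition: build up to 11P.
2P: tangent at (8, 14): λ = (3·8² + 15)/(2·14) ≡ 17/9. 9⁻¹ ≡ 17 (mod 19) since 9·17 = 153 ≡ 1, so λ ≡ 17·17 ≡ 4.
  x = λ² - 8 - 8 = 16 - 16 ≡ 0; y = λ·(8 - 0) - 14 ≡ 18. → (0, 18)
3P: (0, 18) + (8, 14). λ = (14 - 18)/(8 - 0) ≡ 15/8 mod 19. 8⁻¹ ≡ 12 (mod 19), so λ ≡ 9.
  x = λ² - 0 - 8 = 81 - 8 ≡ 16; y = λ·(0 - 16) - 18 ≡ 9. → (16, 9)
4P: (16, 9) + (8, 14). λ = (14 - 9)/(8 - 16) ≡ 5/11 mod 19. 11⁻¹ ≡ 7 (mod 19) since 11·7 = 77 ≡ 1, so λ ≡ 16.
  x = λ² - 16 - 8 = 256 - 24 ≡ 4; y = λ·(16 - 4) - 9 ≡ 12. → (4, 12)
5P: (4, 12) + (8, 14). λ = (14 - 12)/(8 - 4) ≡ 2/4 mod 19. 4⁻¹ ≡ 5 (mod 19), so λ ≡ 10.
  x = λ² - 4 - 8 = 100 - 12 ≡ 12; y = λ·(4 - 12) - 12 ≡ 3. → (12, 3)
6P: (12, 3) + (8, 14). λ = (14 - 3)/(8 - 12) ≡ 11/15 mod 19. 15⁻¹ ≡ 14 (mod 19), so λ ≡ 2.
  x = λ² - 12 - 8 = 4 - 20 ≡ 3; y = λ·(12 - 3) - 3 ≡ 15. → (3, 15)
7P: (3, 15) + (8, 14). λ = (14 - 15)/(8 - 3) ≡ 18/5 mod 19. 5⁻¹ ≡ 4 (mod 19), so λ ≡ 15.
  x = λ² - 3 - 8 = 225 - 11 ≡ 5; y = λ·(3 - 5) - 15 ≡ 12. → (5, 12)
8P: (5, 12) + (8, 14). λ = (14 - 12)/(8 - 5) ≡ 2/3 mod 19. 3⁻¹ ≡ 13 (mod 19), so λ ≡ 7.
  x = λ² - 5 - 8 = 49 - 13 ≡ 17; y = λ·(5 - 17) - 12 ≡ 18. → (17, 18)
9P: (17, 18) + (8, 14). λ = (14 - 18)/(8 - 17) ≡ 15/10 mod 19. 10⁻¹ ≡ 2 (mod 19), so λ ≡ 11.
  x = λ² - 17 - 8 = 121 - 25 ≡ 1; y = λ·(17 - 1) - 18 ≡ 6. → (1, 6)
10P: (1, 6) + (8, 14). λ = (14 - 6)/(8 - 1) ≡ 8/7 mod 19. 7⁻¹ ≡ 11 (mod 19) since 7·11 = 77 ≡ 1, so λ ≡ 12.
  x = λ² - 1 - 8 = 144 - 9 ≡ 2; y = λ·(1 - 2) - 6 ≡ 1. → (2, 1)
11P: (2, 1) + (8, 14). λ = (14 - 1)/(8 - 2) ≡ 13/6 mod 19. 6⁻¹ ≡ 16 (mod 19) since 6·16 = 96 ≡ 1, so λ ≡ 18.
  x = λ² - 2 - 8 = 324 - 10 ≡ 10; y = λ·(2 - 10) - 1 ≡ 7. → (10, 7)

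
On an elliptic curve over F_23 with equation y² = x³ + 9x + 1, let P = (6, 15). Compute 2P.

tangent at (6, 15): λ = (3·6² + 9)/(2·15) ≡ 2/7. 7⁻¹ ≡ 10 (mod 23) since 7·10 = 70 ≡ 1, so λ ≡ 2·10 ≡ 20.
  x = λ² - 6 - 6 = 400 - 12 ≡ 20; y = λ·(6 - 20) - 15 ≡ 4. → (20, 4)

(20, 4)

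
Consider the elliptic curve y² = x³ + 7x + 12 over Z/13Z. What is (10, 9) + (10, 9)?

(7, 1)

tangent at (10, 9): λ = (3·10² + 7)/(2·9) ≡ 8/5. 5⁻¹ ≡ 8 (mod 13), so λ ≡ 8·8 ≡ 12.
  x = λ² - 10 - 10 = 144 - 20 ≡ 7; y = λ·(10 - 7) - 9 ≡ 1. → (7, 1)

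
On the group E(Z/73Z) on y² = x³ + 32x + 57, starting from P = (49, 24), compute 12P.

(37, 8)

Repeated addition: build up to 12P.
2P: tangent at (49, 24): λ = (3·49² + 32)/(2·24) ≡ 8/48. 48⁻¹ ≡ 35 (mod 73) since 48·35 = 1680 ≡ 1, so λ ≡ 8·35 ≡ 61.
  x = λ² - 49 - 49 = 3721 - 98 ≡ 46; y = λ·(49 - 46) - 24 ≡ 13. → (46, 13)
3P: (46, 13) + (49, 24). λ = (24 - 13)/(49 - 46) ≡ 11/3 mod 73. 3⁻¹ ≡ 49 (mod 73), so λ ≡ 28.
  x = λ² - 46 - 49 = 784 - 95 ≡ 32; y = λ·(46 - 32) - 13 ≡ 14. → (32, 14)
4P: (32, 14) + (49, 24). λ = (24 - 14)/(49 - 32) ≡ 10/17 mod 73. 17⁻¹ ≡ 43 (mod 73), so λ ≡ 65.
  x = λ² - 32 - 49 = 4225 - 81 ≡ 56; y = λ·(32 - 56) - 14 ≡ 32. → (56, 32)
5P: (56, 32) + (49, 24). λ = (24 - 32)/(49 - 56) ≡ 65/66 mod 73. 66⁻¹ ≡ 52 (mod 73) since 66·52 = 3432 ≡ 1, so λ ≡ 22.
  x = λ² - 56 - 49 = 484 - 105 ≡ 14; y = λ·(56 - 14) - 32 ≡ 16. → (14, 16)
6P: (14, 16) + (49, 24). λ = (24 - 16)/(49 - 14) ≡ 8/35 mod 73. 35⁻¹ ≡ 48 (mod 73), so λ ≡ 19.
  x = λ² - 14 - 49 = 361 - 63 ≡ 6; y = λ·(14 - 6) - 16 ≡ 63. → (6, 63)
7P: (6, 63) + (49, 24). λ = (24 - 63)/(49 - 6) ≡ 34/43 mod 73. 43⁻¹ ≡ 17 (mod 73), so λ ≡ 67.
  x = λ² - 6 - 49 = 4489 - 55 ≡ 54; y = λ·(6 - 54) - 63 ≡ 6. → (54, 6)
8P: (54, 6) + (49, 24). λ = (24 - 6)/(49 - 54) ≡ 18/68 mod 73. 68⁻¹ ≡ 29 (mod 73), so λ ≡ 11.
  x = λ² - 54 - 49 = 121 - 103 ≡ 18; y = λ·(54 - 18) - 6 ≡ 25. → (18, 25)
9P: (18, 25) + (49, 24). λ = (24 - 25)/(49 - 18) ≡ 72/31 mod 73. 31⁻¹ ≡ 33 (mod 73), so λ ≡ 40.
  x = λ² - 18 - 49 = 1600 - 67 ≡ 0; y = λ·(18 - 0) - 25 ≡ 38. → (0, 38)
10P: (0, 38) + (49, 24). λ = (24 - 38)/(49 - 0) ≡ 59/49 mod 73. 49⁻¹ ≡ 3 (mod 73) since 49·3 = 147 ≡ 1, so λ ≡ 31.
  x = λ² - 0 - 49 = 961 - 49 ≡ 36; y = λ·(0 - 36) - 38 ≡ 14. → (36, 14)
11P: (36, 14) + (49, 24). λ = (24 - 14)/(49 - 36) ≡ 10/13 mod 73. 13⁻¹ ≡ 45 (mod 73) since 13·45 = 585 ≡ 1, so λ ≡ 12.
  x = λ² - 36 - 49 = 144 - 85 ≡ 59; y = λ·(36 - 59) - 14 ≡ 2. → (59, 2)
12P: (59, 2) + (49, 24). λ = (24 - 2)/(49 - 59) ≡ 22/63 mod 73. 63⁻¹ ≡ 51 (mod 73) since 63·51 = 3213 ≡ 1, so λ ≡ 27.
  x = λ² - 59 - 49 = 729 - 108 ≡ 37; y = λ·(59 - 37) - 2 ≡ 8. → (37, 8)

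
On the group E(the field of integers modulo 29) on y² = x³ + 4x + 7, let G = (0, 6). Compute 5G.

(20, 24)

Repeated addition: build up to 5G.
2G: tangent at (0, 6): λ = (3·0² + 4)/(2·6) ≡ 4/12. 12⁻¹ ≡ 17 (mod 29), so λ ≡ 4·17 ≡ 10.
  x = λ² - 0 - 0 = 100 - 0 ≡ 13; y = λ·(0 - 13) - 6 ≡ 9. → (13, 9)
3G: (13, 9) + (0, 6). λ = (6 - 9)/(0 - 13) ≡ 26/16 mod 29. 16⁻¹ ≡ 20 (mod 29), so λ ≡ 27.
  x = λ² - 13 - 0 = 729 - 13 ≡ 20; y = λ·(13 - 20) - 9 ≡ 5. → (20, 5)
4G: (20, 5) + (0, 6). λ = (6 - 5)/(0 - 20) ≡ 1/9 mod 29. 9⁻¹ ≡ 13 (mod 29), so λ ≡ 13.
  x = λ² - 20 - 0 = 169 - 20 ≡ 4; y = λ·(20 - 4) - 5 ≡ 0. → (4, 0)
5G: (4, 0) + (0, 6). λ = (6 - 0)/(0 - 4) ≡ 6/25 mod 29. 25⁻¹ ≡ 7 (mod 29) since 25·7 = 175 ≡ 1, so λ ≡ 13.
  x = λ² - 4 - 0 = 169 - 4 ≡ 20; y = λ·(4 - 20) - 0 ≡ 24. → (20, 24)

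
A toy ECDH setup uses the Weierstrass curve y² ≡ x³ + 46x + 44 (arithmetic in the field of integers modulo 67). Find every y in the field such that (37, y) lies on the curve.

x³ + 46x + 44 = 52399 ≡ 5 (mod 67).
5 is a non-residue mod 67; no y exists.

none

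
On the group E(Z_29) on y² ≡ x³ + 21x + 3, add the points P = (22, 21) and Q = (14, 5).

(22, 21) + (14, 5). λ = (5 - 21)/(14 - 22) ≡ 13/21 mod 29. 21⁻¹ ≡ 18 (mod 29) since 21·18 = 378 ≡ 1, so λ ≡ 2.
  x = λ² - 22 - 14 = 4 - 36 ≡ 26; y = λ·(22 - 26) - 21 ≡ 0. → (26, 0)

(26, 0)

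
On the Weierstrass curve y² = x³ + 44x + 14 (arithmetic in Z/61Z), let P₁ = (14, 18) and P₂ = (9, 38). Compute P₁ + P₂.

(54, 20)

(14, 18) + (9, 38). λ = (38 - 18)/(9 - 14) ≡ 20/56 mod 61. 56⁻¹ ≡ 12 (mod 61) since 56·12 = 672 ≡ 1, so λ ≡ 57.
  x = λ² - 14 - 9 = 3249 - 23 ≡ 54; y = λ·(14 - 54) - 18 ≡ 20. → (54, 20)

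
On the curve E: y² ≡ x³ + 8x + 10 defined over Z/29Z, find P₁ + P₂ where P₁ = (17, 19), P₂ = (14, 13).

(2, 11)

(17, 19) + (14, 13). λ = (13 - 19)/(14 - 17) ≡ 23/26 mod 29. 26⁻¹ ≡ 19 (mod 29) since 26·19 = 494 ≡ 1, so λ ≡ 2.
  x = λ² - 17 - 14 = 4 - 31 ≡ 2; y = λ·(17 - 2) - 19 ≡ 11. → (2, 11)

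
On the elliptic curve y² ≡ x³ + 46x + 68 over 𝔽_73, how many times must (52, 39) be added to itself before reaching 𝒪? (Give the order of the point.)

2P: tangent at (52, 39): λ = (3·52² + 46)/(2·39) ≡ 55/5. 5⁻¹ ≡ 44 (mod 73) since 5·44 = 220 ≡ 1, so λ ≡ 55·44 ≡ 11.
  x = λ² - 52 - 52 = 121 - 104 ≡ 17; y = λ·(52 - 17) - 39 ≡ 54. → (17, 54)
3P: (17, 54) + (52, 39). λ = (39 - 54)/(52 - 17) ≡ 58/35 mod 73. 35⁻¹ ≡ 48 (mod 73) since 35·48 = 1680 ≡ 1, so λ ≡ 10.
  x = λ² - 17 - 52 = 100 - 69 ≡ 31; y = λ·(17 - 31) - 54 ≡ 25. → (31, 25)
4P: (31, 25) + (52, 39). λ = (39 - 25)/(52 - 31) ≡ 14/21 mod 73. 21⁻¹ ≡ 7 (mod 73) since 21·7 = 147 ≡ 1, so λ ≡ 25.
  x = λ² - 31 - 52 = 625 - 83 ≡ 31; y = λ·(31 - 31) - 25 ≡ 48. → (31, 48)
5P: (31, 48) + (52, 39). λ = (39 - 48)/(52 - 31) ≡ 64/21 mod 73. 21⁻¹ ≡ 7 (mod 73), so λ ≡ 10.
  x = λ² - 31 - 52 = 100 - 83 ≡ 17; y = λ·(31 - 17) - 48 ≡ 19. → (17, 19)
6P: (17, 19) + (52, 39). λ = (39 - 19)/(52 - 17) ≡ 20/35 mod 73. 35⁻¹ ≡ 48 (mod 73), so λ ≡ 11.
  x = λ² - 17 - 52 = 121 - 69 ≡ 52; y = λ·(17 - 52) - 19 ≡ 34. → (52, 34)
7P: (52, 34) + (52, 39): same x and y₁ ≡ -y₂, so the sum is 𝒪.
7P = 𝒪, so the order is 7.

7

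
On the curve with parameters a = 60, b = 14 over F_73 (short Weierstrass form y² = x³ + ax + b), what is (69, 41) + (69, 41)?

(6, 58)

tangent at (69, 41): λ = (3·69² + 60)/(2·41) ≡ 35/9. 9⁻¹ ≡ 65 (mod 73), so λ ≡ 35·65 ≡ 12.
  x = λ² - 69 - 69 = 144 - 138 ≡ 6; y = λ·(69 - 6) - 41 ≡ 58. → (6, 58)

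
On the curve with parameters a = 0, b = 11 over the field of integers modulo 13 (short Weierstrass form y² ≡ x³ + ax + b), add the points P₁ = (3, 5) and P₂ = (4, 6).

(7, 4)

(3, 5) + (4, 6). λ = (6 - 5)/(4 - 3) ≡ 1/1 mod 13. 1⁻¹ ≡ 1 (mod 13), so λ ≡ 1.
  x = λ² - 3 - 4 = 1 - 7 ≡ 7; y = λ·(3 - 7) - 5 ≡ 4. → (7, 4)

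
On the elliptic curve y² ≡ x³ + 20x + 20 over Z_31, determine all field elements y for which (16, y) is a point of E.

none

x³ + 20x + 20 = 4436 ≡ 3 (mod 31).
3 is a non-residue mod 31; no y exists.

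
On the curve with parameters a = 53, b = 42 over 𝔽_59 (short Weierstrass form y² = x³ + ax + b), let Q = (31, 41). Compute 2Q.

tangent at (31, 41): λ = (3·31² + 53)/(2·41) ≡ 45/23. 23⁻¹ ≡ 18 (mod 59) since 23·18 = 414 ≡ 1, so λ ≡ 45·18 ≡ 43.
  x = λ² - 31 - 31 = 1849 - 62 ≡ 17; y = λ·(31 - 17) - 41 ≡ 30. → (17, 30)

(17, 30)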